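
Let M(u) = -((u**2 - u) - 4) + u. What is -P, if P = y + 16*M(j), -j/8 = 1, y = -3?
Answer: 1219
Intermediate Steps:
j = -8 (j = -8*1 = -8)
M(u) = 4 - u**2 + 2*u (M(u) = -(-4 + u**2 - u) + u = (4 + u - u**2) + u = 4 - u**2 + 2*u)
P = -1219 (P = -3 + 16*(4 - 1*(-8)**2 + 2*(-8)) = -3 + 16*(4 - 1*64 - 16) = -3 + 16*(4 - 64 - 16) = -3 + 16*(-76) = -3 - 1216 = -1219)
-P = -1*(-1219) = 1219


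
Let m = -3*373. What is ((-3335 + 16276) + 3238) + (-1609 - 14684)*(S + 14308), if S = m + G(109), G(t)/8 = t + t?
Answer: -243287190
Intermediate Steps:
G(t) = 16*t (G(t) = 8*(t + t) = 8*(2*t) = 16*t)
m = -1119
S = 625 (S = -1119 + 16*109 = -1119 + 1744 = 625)
((-3335 + 16276) + 3238) + (-1609 - 14684)*(S + 14308) = ((-3335 + 16276) + 3238) + (-1609 - 14684)*(625 + 14308) = (12941 + 3238) - 16293*14933 = 16179 - 243303369 = -243287190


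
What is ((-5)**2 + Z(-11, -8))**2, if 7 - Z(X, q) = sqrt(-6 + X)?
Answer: (32 - I*sqrt(17))**2 ≈ 1007.0 - 263.88*I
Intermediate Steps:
Z(X, q) = 7 - sqrt(-6 + X)
((-5)**2 + Z(-11, -8))**2 = ((-5)**2 + (7 - sqrt(-6 - 11)))**2 = (25 + (7 - sqrt(-17)))**2 = (25 + (7 - I*sqrt(17)))**2 = (32 - I*sqrt(17))**2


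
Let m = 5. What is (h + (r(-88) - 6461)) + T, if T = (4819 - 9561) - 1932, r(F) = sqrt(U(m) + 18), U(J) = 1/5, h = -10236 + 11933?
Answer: -11438 + sqrt(455)/5 ≈ -11434.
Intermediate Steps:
h = 1697
U(J) = 1/5
r(F) = sqrt(455)/5 (r(F) = sqrt(1/5 + 18) = sqrt(91/5) = sqrt(455)/5)
T = -6674 (T = -4742 - 1932 = -6674)
(h + (r(-88) - 6461)) + T = (1697 + (sqrt(455)/5 - 6461)) - 6674 = (1697 + (-6461 + sqrt(455)/5)) - 6674 = (-4764 + sqrt(455)/5) - 6674 = -11438 + sqrt(455)/5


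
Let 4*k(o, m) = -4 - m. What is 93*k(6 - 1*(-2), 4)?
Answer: -186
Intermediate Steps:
k(o, m) = -1 - m/4 (k(o, m) = (-4 - m)/4 = -1 - m/4)
93*k(6 - 1*(-2), 4) = 93*(-1 - ¼*4) = 93*(-1 - 1) = 93*(-2) = -186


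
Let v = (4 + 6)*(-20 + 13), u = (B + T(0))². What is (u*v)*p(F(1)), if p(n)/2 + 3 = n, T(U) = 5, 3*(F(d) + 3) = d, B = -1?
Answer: 38080/3 ≈ 12693.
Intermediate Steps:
F(d) = -3 + d/3
p(n) = -6 + 2*n
u = 16 (u = (-1 + 5)² = 4² = 16)
v = -70 (v = 10*(-7) = -70)
(u*v)*p(F(1)) = (16*(-70))*(-6 + 2*(-3 + (⅓)*1)) = -1120*(-6 + 2*(-3 + ⅓)) = -1120*(-6 + 2*(-8/3)) = -1120*(-6 - 16/3) = -1120*(-34/3) = 38080/3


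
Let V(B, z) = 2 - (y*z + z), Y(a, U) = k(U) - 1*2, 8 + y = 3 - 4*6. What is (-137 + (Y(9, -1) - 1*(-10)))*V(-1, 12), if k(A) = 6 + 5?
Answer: -39884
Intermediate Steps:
k(A) = 11
y = -29 (y = -8 + (3 - 4*6) = -8 + (3 - 24) = -8 - 21 = -29)
Y(a, U) = 9 (Y(a, U) = 11 - 1*2 = 11 - 2 = 9)
V(B, z) = 2 + 28*z (V(B, z) = 2 - (-29*z + z) = 2 - (-28)*z = 2 + 28*z)
(-137 + (Y(9, -1) - 1*(-10)))*V(-1, 12) = (-137 + (9 - 1*(-10)))*(2 + 28*12) = (-137 + (9 + 10))*(2 + 336) = (-137 + 19)*338 = -118*338 = -39884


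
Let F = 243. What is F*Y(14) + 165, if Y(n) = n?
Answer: 3567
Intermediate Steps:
F*Y(14) + 165 = 243*14 + 165 = 3402 + 165 = 3567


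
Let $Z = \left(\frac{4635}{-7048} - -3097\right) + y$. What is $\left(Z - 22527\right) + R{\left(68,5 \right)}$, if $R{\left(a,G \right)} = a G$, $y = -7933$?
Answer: $- \frac{190462739}{7048} \approx -27024.0$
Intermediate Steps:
$Z = - \frac{34088763}{7048}$ ($Z = \left(\frac{4635}{-7048} - -3097\right) - 7933 = \left(4635 \left(- \frac{1}{7048}\right) + 3097\right) - 7933 = \left(- \frac{4635}{7048} + 3097\right) - 7933 = \frac{21823021}{7048} - 7933 = - \frac{34088763}{7048} \approx -4836.7$)
$R{\left(a,G \right)} = G a$
$\left(Z - 22527\right) + R{\left(68,5 \right)} = \left(- \frac{34088763}{7048} - 22527\right) + 5 \cdot 68 = - \frac{192859059}{7048} + 340 = - \frac{190462739}{7048}$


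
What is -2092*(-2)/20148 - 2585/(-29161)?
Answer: 3956641/13353087 ≈ 0.29631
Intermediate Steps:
-2092*(-2)/20148 - 2585/(-29161) = 4184*(1/20148) - 2585*(-1/29161) = 1046/5037 + 235/2651 = 3956641/13353087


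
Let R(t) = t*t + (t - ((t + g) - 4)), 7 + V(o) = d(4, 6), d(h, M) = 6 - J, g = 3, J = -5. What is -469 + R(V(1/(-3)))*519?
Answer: 8354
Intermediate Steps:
d(h, M) = 11 (d(h, M) = 6 - 1*(-5) = 6 + 5 = 11)
V(o) = 4 (V(o) = -7 + 11 = 4)
R(t) = 1 + t**2 (R(t) = t*t + (t - ((t + 3) - 4)) = t**2 + (t - ((3 + t) - 4)) = t**2 + (t - (-1 + t)) = t**2 + (t + (1 - t)) = t**2 + 1 = 1 + t**2)
-469 + R(V(1/(-3)))*519 = -469 + (1 + 4**2)*519 = -469 + (1 + 16)*519 = -469 + 17*519 = -469 + 8823 = 8354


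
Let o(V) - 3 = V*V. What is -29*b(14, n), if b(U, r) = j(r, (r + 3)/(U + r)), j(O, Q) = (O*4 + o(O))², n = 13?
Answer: -1455104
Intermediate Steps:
o(V) = 3 + V² (o(V) = 3 + V*V = 3 + V²)
j(O, Q) = (3 + O² + 4*O)² (j(O, Q) = (O*4 + (3 + O²))² = (4*O + (3 + O²))² = (3 + O² + 4*O)²)
b(U, r) = (3 + r² + 4*r)²
-29*b(14, n) = -29*(3 + 13² + 4*13)² = -29*(3 + 169 + 52)² = -29*224² = -29*50176 = -1455104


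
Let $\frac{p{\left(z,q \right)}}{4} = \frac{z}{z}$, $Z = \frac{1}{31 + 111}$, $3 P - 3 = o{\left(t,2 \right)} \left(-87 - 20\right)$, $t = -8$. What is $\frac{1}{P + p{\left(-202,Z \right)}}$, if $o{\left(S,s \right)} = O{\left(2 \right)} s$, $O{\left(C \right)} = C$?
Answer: $- \frac{3}{413} \approx -0.0072639$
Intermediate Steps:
$o{\left(S,s \right)} = 2 s$
$P = - \frac{425}{3}$ ($P = 1 + \frac{2 \cdot 2 \left(-87 - 20\right)}{3} = 1 + \frac{4 \left(-107\right)}{3} = 1 + \frac{1}{3} \left(-428\right) = 1 - \frac{428}{3} = - \frac{425}{3} \approx -141.67$)
$Z = \frac{1}{142} \approx 0.0070423$
$p{\left(z,q \right)} = 4$ ($p{\left(z,q \right)} = 4 \frac{z}{z} = 4 \cdot 1 = 4$)
$\frac{1}{P + p{\left(-202,Z \right)}} = \frac{1}{- \frac{425}{3} + 4} = \frac{1}{- \frac{413}{3}} = - \frac{3}{413}$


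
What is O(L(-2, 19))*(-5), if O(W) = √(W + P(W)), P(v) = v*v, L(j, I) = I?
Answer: -10*√95 ≈ -97.468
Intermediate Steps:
P(v) = v²
O(W) = √(W + W²)
O(L(-2, 19))*(-5) = √(19*(1 + 19))*(-5) = √(19*20)*(-5) = √380*(-5) = (2*√95)*(-5) = -10*√95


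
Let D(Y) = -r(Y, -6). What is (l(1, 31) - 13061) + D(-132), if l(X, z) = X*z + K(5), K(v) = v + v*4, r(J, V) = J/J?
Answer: -13006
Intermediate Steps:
r(J, V) = 1
D(Y) = -1 (D(Y) = -1*1 = -1)
K(v) = 5*v (K(v) = v + 4*v = 5*v)
l(X, z) = 25 + X*z (l(X, z) = X*z + 5*5 = X*z + 25 = 25 + X*z)
(l(1, 31) - 13061) + D(-132) = ((25 + 1*31) - 13061) - 1 = ((25 + 31) - 13061) - 1 = (56 - 13061) - 1 = -13005 - 1 = -13006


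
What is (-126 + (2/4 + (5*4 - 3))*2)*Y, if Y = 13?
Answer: -1183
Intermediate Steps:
(-126 + (2/4 + (5*4 - 3))*2)*Y = (-126 + (2/4 + (5*4 - 3))*2)*13 = (-126 + (2*(¼) + (20 - 3))*2)*13 = (-126 + (½ + 17)*2)*13 = (-126 + (35/2)*2)*13 = (-126 + 35)*13 = -91*13 = -1183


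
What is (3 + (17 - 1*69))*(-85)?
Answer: 4165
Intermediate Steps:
(3 + (17 - 1*69))*(-85) = (3 + (17 - 69))*(-85) = (3 - 52)*(-85) = -49*(-85) = 4165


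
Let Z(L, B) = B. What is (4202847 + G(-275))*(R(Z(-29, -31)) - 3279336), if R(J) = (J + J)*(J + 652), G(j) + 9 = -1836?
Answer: -13938244073676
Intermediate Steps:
G(j) = -1845 (G(j) = -9 - 1836 = -1845)
R(J) = 2*J*(652 + J) (R(J) = (2*J)*(652 + J) = 2*J*(652 + J))
(4202847 + G(-275))*(R(Z(-29, -31)) - 3279336) = (4202847 - 1845)*(2*(-31)*(652 - 31) - 3279336) = 4201002*(2*(-31)*621 - 3279336) = 4201002*(-38502 - 3279336) = 4201002*(-3317838) = -13938244073676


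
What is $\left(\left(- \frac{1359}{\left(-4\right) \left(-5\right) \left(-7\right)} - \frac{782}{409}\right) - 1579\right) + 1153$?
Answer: $- \frac{23946409}{57260} \approx -418.21$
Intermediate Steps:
$\left(\left(- \frac{1359}{\left(-4\right) \left(-5\right) \left(-7\right)} - \frac{782}{409}\right) - 1579\right) + 1153 = \left(\left(- \frac{1359}{20 \left(-7\right)} - \frac{782}{409}\right) - 1579\right) + 1153 = \left(\left(- \frac{1359}{-140} - \frac{782}{409}\right) - 1579\right) + 1153 = \left(\left(\left(-1359\right) \left(- \frac{1}{140}\right) - \frac{782}{409}\right) - 1579\right) + 1153 = \left(\left(\frac{1359}{140} - \frac{782}{409}\right) - 1579\right) + 1153 = \left(\frac{446351}{57260} - 1579\right) + 1153 = - \frac{89967189}{57260} + 1153 = - \frac{23946409}{57260}$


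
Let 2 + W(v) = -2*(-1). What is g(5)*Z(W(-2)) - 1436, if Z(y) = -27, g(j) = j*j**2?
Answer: -4811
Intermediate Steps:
g(j) = j**3
W(v) = 0 (W(v) = -2 - 2*(-1) = -2 + 2 = 0)
g(5)*Z(W(-2)) - 1436 = 5**3*(-27) - 1436 = 125*(-27) - 1436 = -3375 - 1436 = -4811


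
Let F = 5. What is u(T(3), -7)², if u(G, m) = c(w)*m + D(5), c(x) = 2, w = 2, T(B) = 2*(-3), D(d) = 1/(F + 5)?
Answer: 19321/100 ≈ 193.21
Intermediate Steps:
D(d) = ⅒ (D(d) = 1/(5 + 5) = 1/10 = ⅒)
T(B) = -6
u(G, m) = ⅒ + 2*m (u(G, m) = 2*m + ⅒ = ⅒ + 2*m)
u(T(3), -7)² = (⅒ + 2*(-7))² = (⅒ - 14)² = (-139/10)² = 19321/100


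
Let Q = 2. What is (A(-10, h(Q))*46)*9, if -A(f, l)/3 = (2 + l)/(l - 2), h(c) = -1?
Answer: 414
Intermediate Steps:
A(f, l) = -3*(2 + l)/(-2 + l) (A(f, l) = -3*(2 + l)/(l - 2) = -3*(2 + l)/(-2 + l))
(A(-10, h(Q))*46)*9 = ((3*(-2 - 1*(-1))/(-2 - 1))*46)*9 = ((3*(-2 + 1)/(-3))*46)*9 = ((3*(-⅓)*(-1))*46)*9 = (1*46)*9 = 46*9 = 414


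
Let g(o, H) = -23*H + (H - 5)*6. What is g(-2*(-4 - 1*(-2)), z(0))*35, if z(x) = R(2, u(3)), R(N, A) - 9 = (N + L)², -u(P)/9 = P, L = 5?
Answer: -35560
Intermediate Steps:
u(P) = -9*P
R(N, A) = 9 + (5 + N)² (R(N, A) = 9 + (N + 5)² = 9 + (5 + N)²)
z(x) = 58 (z(x) = 9 + (5 + 2)² = 9 + 7² = 9 + 49 = 58)
g(o, H) = -30 - 17*H (g(o, H) = -23*H + (-5 + H)*6 = -23*H + (-30 + 6*H) = -30 - 17*H)
g(-2*(-4 - 1*(-2)), z(0))*35 = (-30 - 17*58)*35 = (-30 - 986)*35 = -1016*35 = -35560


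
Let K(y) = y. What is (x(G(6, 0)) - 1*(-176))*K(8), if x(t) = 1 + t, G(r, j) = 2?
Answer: 1432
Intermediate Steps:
(x(G(6, 0)) - 1*(-176))*K(8) = ((1 + 2) - 1*(-176))*8 = (3 + 176)*8 = 179*8 = 1432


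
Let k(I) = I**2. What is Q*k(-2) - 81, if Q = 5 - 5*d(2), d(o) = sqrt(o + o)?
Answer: -101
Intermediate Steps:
d(o) = sqrt(2)*sqrt(o) (d(o) = sqrt(2*o) = sqrt(2)*sqrt(o))
Q = -5 (Q = 5 - 5*sqrt(2)*sqrt(2) = 5 - 5*2 = 5 - 10 = -5)
Q*k(-2) - 81 = -5*(-2)**2 - 81 = -5*4 - 81 = -20 - 81 = -101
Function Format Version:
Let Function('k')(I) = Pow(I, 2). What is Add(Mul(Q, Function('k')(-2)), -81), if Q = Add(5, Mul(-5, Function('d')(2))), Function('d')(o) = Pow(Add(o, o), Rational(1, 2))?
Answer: -101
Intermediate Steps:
Function('d')(o) = Mul(Pow(2, Rational(1, 2)), Pow(o, Rational(1, 2))) (Function('d')(o) = Pow(Mul(2, o), Rational(1, 2)) = Mul(Pow(2, Rational(1, 2)), Pow(o, Rational(1, 2))))
Q = -5 (Q = Add(5, Mul(-5, Mul(Pow(2, Rational(1, 2)), Pow(2, Rational(1, 2))))) = Add(5, Mul(-5, 2)) = Add(5, -10) = -5)
Add(Mul(Q, Function('k')(-2)), -81) = Add(Mul(-5, Pow(-2, 2)), -81) = Add(Mul(-5, 4), -81) = Add(-20, -81) = -101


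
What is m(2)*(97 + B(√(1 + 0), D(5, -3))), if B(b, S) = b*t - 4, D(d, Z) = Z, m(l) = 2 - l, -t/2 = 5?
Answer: 0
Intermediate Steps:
t = -10 (t = -2*5 = -10)
B(b, S) = -4 - 10*b (B(b, S) = b*(-10) - 4 = -10*b - 4 = -4 - 10*b)
m(2)*(97 + B(√(1 + 0), D(5, -3))) = (2 - 1*2)*(97 + (-4 - 10*√(1 + 0))) = (2 - 2)*(97 + (-4 - 10*√1)) = 0*(97 + (-4 - 10*1)) = 0*(97 + (-4 - 10)) = 0*(97 - 14) = 0*83 = 0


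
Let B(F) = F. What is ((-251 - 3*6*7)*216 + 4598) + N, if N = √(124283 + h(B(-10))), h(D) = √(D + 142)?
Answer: -76834 + √(124283 + 2*√33) ≈ -76482.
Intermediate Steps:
h(D) = √(142 + D)
N = √(124283 + 2*√33) (N = √(124283 + √(142 - 10)) = √(124283 + √132) = √(124283 + 2*√33) ≈ 352.55)
((-251 - 3*6*7)*216 + 4598) + N = ((-251 - 3*6*7)*216 + 4598) + √(124283 + 2*√33) = ((-251 - 18*7)*216 + 4598) + √(124283 + 2*√33) = ((-251 - 126)*216 + 4598) + √(124283 + 2*√33) = (-377*216 + 4598) + √(124283 + 2*√33) = (-81432 + 4598) + √(124283 + 2*√33) = -76834 + √(124283 + 2*√33)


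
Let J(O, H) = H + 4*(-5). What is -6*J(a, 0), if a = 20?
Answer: 120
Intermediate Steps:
J(O, H) = -20 + H (J(O, H) = H - 20 = -20 + H)
-6*J(a, 0) = -6*(-20 + 0) = -6*(-20) = 120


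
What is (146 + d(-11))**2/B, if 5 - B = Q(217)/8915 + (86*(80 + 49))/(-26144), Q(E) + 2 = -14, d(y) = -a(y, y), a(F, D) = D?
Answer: 66802733840/14705699 ≈ 4542.6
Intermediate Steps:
d(y) = -y
Q(E) = -16 (Q(E) = -2 - 14 = -16)
B = 14705699/2710160 (B = 5 - (-16/8915 + (86*(80 + 49))/(-26144)) = 5 - (-16*1/8915 + (86*129)*(-1/26144)) = 5 - (-16/8915 + 11094*(-1/26144)) = 5 - (-16/8915 - 129/304) = 5 - 1*(-1154899/2710160) = 5 + 1154899/2710160 = 14705699/2710160 ≈ 5.4261)
(146 + d(-11))**2/B = (146 - 1*(-11))**2/(14705699/2710160) = (146 + 11)**2*(2710160/14705699) = 157**2*(2710160/14705699) = 24649*(2710160/14705699) = 66802733840/14705699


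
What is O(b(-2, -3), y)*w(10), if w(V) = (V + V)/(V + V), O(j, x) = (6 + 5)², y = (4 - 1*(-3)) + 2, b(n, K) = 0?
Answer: 121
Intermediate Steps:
y = 9 (y = (4 + 3) + 2 = 7 + 2 = 9)
O(j, x) = 121 (O(j, x) = 11² = 121)
w(V) = 1 (w(V) = (2*V)/((2*V)) = (2*V)*(1/(2*V)) = 1)
O(b(-2, -3), y)*w(10) = 121*1 = 121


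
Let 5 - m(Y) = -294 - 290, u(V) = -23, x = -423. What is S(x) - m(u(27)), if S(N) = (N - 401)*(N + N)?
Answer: 696515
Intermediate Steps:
S(N) = 2*N*(-401 + N) (S(N) = (-401 + N)*(2*N) = 2*N*(-401 + N))
m(Y) = 589 (m(Y) = 5 - (-294 - 290) = 5 - 1*(-584) = 5 + 584 = 589)
S(x) - m(u(27)) = 2*(-423)*(-401 - 423) - 1*589 = 2*(-423)*(-824) - 589 = 697104 - 589 = 696515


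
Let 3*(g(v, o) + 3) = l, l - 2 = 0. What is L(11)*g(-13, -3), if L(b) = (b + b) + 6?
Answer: -196/3 ≈ -65.333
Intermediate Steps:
l = 2 (l = 2 + 0 = 2)
g(v, o) = -7/3 (g(v, o) = -3 + (⅓)*2 = -3 + ⅔ = -7/3)
L(b) = 6 + 2*b (L(b) = 2*b + 6 = 6 + 2*b)
L(11)*g(-13, -3) = (6 + 2*11)*(-7/3) = (6 + 22)*(-7/3) = 28*(-7/3) = -196/3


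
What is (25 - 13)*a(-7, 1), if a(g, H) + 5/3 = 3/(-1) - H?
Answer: -68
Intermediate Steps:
a(g, H) = -14/3 - H (a(g, H) = -5/3 + (3/(-1) - H) = -5/3 + (3*(-1) - H) = -5/3 + (-3 - H) = -14/3 - H)
(25 - 13)*a(-7, 1) = (25 - 13)*(-14/3 - 1*1) = 12*(-14/3 - 1) = 12*(-17/3) = -68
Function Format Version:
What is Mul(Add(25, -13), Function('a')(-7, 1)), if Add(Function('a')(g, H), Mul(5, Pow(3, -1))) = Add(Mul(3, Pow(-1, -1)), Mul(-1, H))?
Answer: -68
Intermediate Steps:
Function('a')(g, H) = Add(Rational(-14, 3), Mul(-1, H)) (Function('a')(g, H) = Add(Rational(-5, 3), Add(Mul(3, Pow(-1, -1)), Mul(-1, H))) = Add(Rational(-5, 3), Add(Mul(3, -1), Mul(-1, H))) = Add(Rational(-5, 3), Add(-3, Mul(-1, H))) = Add(Rational(-14, 3), Mul(-1, H)))
Mul(Add(25, -13), Function('a')(-7, 1)) = Mul(Add(25, -13), Add(Rational(-14, 3), Mul(-1, 1))) = Mul(12, Add(Rational(-14, 3), -1)) = Mul(12, Rational(-17, 3)) = -68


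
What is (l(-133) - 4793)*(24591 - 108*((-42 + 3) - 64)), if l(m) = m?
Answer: -175932090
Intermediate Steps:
(l(-133) - 4793)*(24591 - 108*((-42 + 3) - 64)) = (-133 - 4793)*(24591 - 108*((-42 + 3) - 64)) = -4926*(24591 - 108*(-39 - 64)) = -4926*(24591 - 108*(-103)) = -4926*(24591 + 11124) = -4926*35715 = -175932090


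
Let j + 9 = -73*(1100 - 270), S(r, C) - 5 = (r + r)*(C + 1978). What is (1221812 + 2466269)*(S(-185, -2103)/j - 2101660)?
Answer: -42700783068740745/5509 ≈ -7.7511e+12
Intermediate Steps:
S(r, C) = 5 + 2*r*(1978 + C) (S(r, C) = 5 + (r + r)*(C + 1978) = 5 + (2*r)*(1978 + C) = 5 + 2*r*(1978 + C))
j = -60599 (j = -9 - 73*(1100 - 270) = -9 - 73*830 = -9 - 60590 = -60599)
(1221812 + 2466269)*(S(-185, -2103)/j - 2101660) = (1221812 + 2466269)*((5 + 3956*(-185) + 2*(-2103)*(-185))/(-60599) - 2101660) = 3688081*((5 - 731860 + 778110)*(-1/60599) - 2101660) = 3688081*(46255*(-1/60599) - 2101660) = 3688081*(-4205/5509 - 2101660) = 3688081*(-11578049145/5509) = -42700783068740745/5509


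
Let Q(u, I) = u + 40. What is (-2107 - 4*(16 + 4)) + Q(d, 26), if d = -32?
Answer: -2179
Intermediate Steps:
Q(u, I) = 40 + u
(-2107 - 4*(16 + 4)) + Q(d, 26) = (-2107 - 4*(16 + 4)) + (40 - 32) = (-2107 - 4*20) + 8 = (-2107 - 80) + 8 = -2187 + 8 = -2179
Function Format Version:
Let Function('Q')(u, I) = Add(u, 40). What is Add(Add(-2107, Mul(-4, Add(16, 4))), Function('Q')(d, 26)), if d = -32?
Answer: -2179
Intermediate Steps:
Function('Q')(u, I) = Add(40, u)
Add(Add(-2107, Mul(-4, Add(16, 4))), Function('Q')(d, 26)) = Add(Add(-2107, Mul(-4, Add(16, 4))), Add(40, -32)) = Add(Add(-2107, Mul(-4, 20)), 8) = Add(Add(-2107, -80), 8) = Add(-2187, 8) = -2179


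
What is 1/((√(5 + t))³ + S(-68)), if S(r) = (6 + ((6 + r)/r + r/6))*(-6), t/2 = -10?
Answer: 7667/1178776 + 4335*I*√15/1178776 ≈ 0.0065042 + 0.014243*I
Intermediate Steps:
t = -20 (t = 2*(-10) = -20)
S(r) = -36 - r - 6*(6 + r)/r (S(r) = (6 + ((6 + r)/r + r*(⅙)))*(-6) = (6 + ((6 + r)/r + r/6))*(-6) = (6 + (r/6 + (6 + r)/r))*(-6) = (6 + r/6 + (6 + r)/r)*(-6) = -36 - r - 6*(6 + r)/r)
1/((√(5 + t))³ + S(-68)) = 1/((√(5 - 20))³ + (-42 - 1*(-68) - 36/(-68))) = 1/((√(-15))³ + (-42 + 68 - 36*(-1/68))) = 1/((I*√15)³ + (-42 + 68 + 9/17)) = 1/(-15*I*√15 + 451/17) = 1/(451/17 - 15*I*√15)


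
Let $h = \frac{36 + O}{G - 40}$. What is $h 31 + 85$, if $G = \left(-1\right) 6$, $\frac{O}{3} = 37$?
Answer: $- \frac{647}{46} \approx -14.065$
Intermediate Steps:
$O = 111$ ($O = 3 \cdot 37 = 111$)
$G = -6$
$h = - \frac{147}{46}$ ($h = \frac{36 + 111}{-6 - 40} = \frac{147}{-46} = 147 \left(- \frac{1}{46}\right) = - \frac{147}{46} \approx -3.1957$)
$h 31 + 85 = \left(- \frac{147}{46}\right) 31 + 85 = - \frac{4557}{46} + 85 = - \frac{647}{46}$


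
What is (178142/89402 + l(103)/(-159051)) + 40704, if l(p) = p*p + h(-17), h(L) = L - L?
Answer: 289408498719416/7109738751 ≈ 40706.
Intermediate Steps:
h(L) = 0
l(p) = p² (l(p) = p*p + 0 = p² + 0 = p²)
(178142/89402 + l(103)/(-159051)) + 40704 = (178142/89402 + 103²/(-159051)) + 40704 = (178142*(1/89402) + 10609*(-1/159051)) + 40704 = (89071/44701 - 10609/159051) + 40704 = 13692598712/7109738751 + 40704 = 289408498719416/7109738751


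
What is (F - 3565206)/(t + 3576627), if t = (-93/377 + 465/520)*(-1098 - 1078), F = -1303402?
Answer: -1835465216/1347857163 ≈ -1.3618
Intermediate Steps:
t = -531216/377 (t = (-93*1/377 + 465*(1/520))*(-2176) = (-93/377 + 93/104)*(-2176) = (1953/3016)*(-2176) = -531216/377 ≈ -1409.1)
(F - 3565206)/(t + 3576627) = (-1303402 - 3565206)/(-531216/377 + 3576627) = -4868608/1347857163/377 = -4868608*377/1347857163 = -1835465216/1347857163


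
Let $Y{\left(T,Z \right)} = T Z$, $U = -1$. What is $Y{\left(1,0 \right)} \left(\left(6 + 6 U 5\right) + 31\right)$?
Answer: $0$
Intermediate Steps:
$Y{\left(1,0 \right)} \left(\left(6 + 6 U 5\right) + 31\right) = 1 \cdot 0 \left(\left(6 + 6 \left(\left(-1\right) 5\right)\right) + 31\right) = 0 \left(\left(6 + 6 \left(-5\right)\right) + 31\right) = 0 \left(\left(6 - 30\right) + 31\right) = 0 \left(-24 + 31\right) = 0 \cdot 7 = 0$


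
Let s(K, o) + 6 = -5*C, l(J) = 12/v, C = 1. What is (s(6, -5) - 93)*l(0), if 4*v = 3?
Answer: -1664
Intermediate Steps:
v = 3/4 (v = (1/4)*3 = 3/4 ≈ 0.75000)
l(J) = 16 (l(J) = 12/(3/4) = 12*(4/3) = 16)
s(K, o) = -11 (s(K, o) = -6 - 5*1 = -6 - 5 = -11)
(s(6, -5) - 93)*l(0) = (-11 - 93)*16 = -104*16 = -1664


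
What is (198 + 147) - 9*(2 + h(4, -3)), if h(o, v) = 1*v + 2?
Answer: 336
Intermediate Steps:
h(o, v) = 2 + v (h(o, v) = v + 2 = 2 + v)
(198 + 147) - 9*(2 + h(4, -3)) = (198 + 147) - 9*(2 + (2 - 3)) = 345 - 9*(2 - 1) = 345 - 9*1 = 345 - 9 = 336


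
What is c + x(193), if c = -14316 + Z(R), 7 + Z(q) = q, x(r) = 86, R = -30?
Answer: -14267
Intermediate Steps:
Z(q) = -7 + q
c = -14353 (c = -14316 + (-7 - 30) = -14316 - 37 = -14353)
c + x(193) = -14353 + 86 = -14267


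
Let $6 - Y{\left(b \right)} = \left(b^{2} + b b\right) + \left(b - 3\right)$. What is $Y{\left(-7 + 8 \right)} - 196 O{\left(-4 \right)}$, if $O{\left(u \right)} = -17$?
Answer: $3338$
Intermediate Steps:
$Y{\left(b \right)} = 9 - b - 2 b^{2}$ ($Y{\left(b \right)} = 6 - \left(\left(b^{2} + b b\right) + \left(b - 3\right)\right) = 6 - \left(\left(b^{2} + b^{2}\right) + \left(-3 + b\right)\right) = 6 - \left(2 b^{2} + \left(-3 + b\right)\right) = 6 - \left(-3 + b + 2 b^{2}\right) = 9 - b - 2 b^{2}$)
$Y{\left(-7 + 8 \right)} - 196 O{\left(-4 \right)} = \left(9 - \left(-7 + 8\right) - 2 \left(-7 + 8\right)^{2}\right) - -3332 = \left(9 - 1 - 2 \cdot 1^{2}\right) + 3332 = \left(9 - 1 - 2\right) + 3332 = 6 + 3332 = 3338$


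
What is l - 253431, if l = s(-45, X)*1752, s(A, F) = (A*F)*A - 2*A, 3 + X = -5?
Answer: -28478151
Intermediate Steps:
X = -8 (X = -3 - 5 = -8)
s(A, F) = -2*A + F*A² (s(A, F) = F*A² - 2*A = -2*A + F*A²)
l = -28224720 (l = -45*(-2 - 45*(-8))*1752 = -45*(-2 + 360)*1752 = -45*358*1752 = -16110*1752 = -28224720)
l - 253431 = -28224720 - 253431 = -28478151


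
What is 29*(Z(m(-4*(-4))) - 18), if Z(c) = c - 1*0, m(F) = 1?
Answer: -493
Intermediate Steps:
Z(c) = c (Z(c) = c + 0 = c)
29*(Z(m(-4*(-4))) - 18) = 29*(1 - 18) = 29*(-17) = -493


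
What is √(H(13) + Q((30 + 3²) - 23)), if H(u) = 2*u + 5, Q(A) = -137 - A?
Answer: I*√122 ≈ 11.045*I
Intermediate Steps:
H(u) = 5 + 2*u
√(H(13) + Q((30 + 3²) - 23)) = √((5 + 2*13) + (-137 - ((30 + 3²) - 23))) = √((5 + 26) + (-137 - ((30 + 9) - 23))) = √(31 + (-137 - (39 - 23))) = √(31 + (-137 - 1*16)) = √(31 + (-137 - 16)) = √(31 - 153) = √(-122) = I*√122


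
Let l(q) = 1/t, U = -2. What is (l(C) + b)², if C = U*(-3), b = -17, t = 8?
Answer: 18225/64 ≈ 284.77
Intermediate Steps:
C = 6 (C = -2*(-3) = 6)
l(q) = ⅛ (l(q) = 1/8 = ⅛)
(l(C) + b)² = (⅛ - 17)² = (-135/8)² = 18225/64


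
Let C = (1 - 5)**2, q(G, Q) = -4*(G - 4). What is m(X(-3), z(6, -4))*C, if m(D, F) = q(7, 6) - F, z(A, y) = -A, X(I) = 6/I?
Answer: -96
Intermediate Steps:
q(G, Q) = 16 - 4*G (q(G, Q) = -4*(-4 + G) = 16 - 4*G)
C = 16 (C = (-4)**2 = 16)
m(D, F) = -12 - F (m(D, F) = (16 - 4*7) - F = (16 - 28) - F = -12 - F)
m(X(-3), z(6, -4))*C = (-12 - (-1)*6)*16 = (-12 - 1*(-6))*16 = (-12 + 6)*16 = -6*16 = -96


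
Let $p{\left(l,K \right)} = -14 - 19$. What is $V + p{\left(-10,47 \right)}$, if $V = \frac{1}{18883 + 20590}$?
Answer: $- \frac{1302608}{39473} \approx -33.0$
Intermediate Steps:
$p{\left(l,K \right)} = -33$ ($p{\left(l,K \right)} = -14 - 19 = -33$)
$V = \frac{1}{39473} \approx 2.5334 \cdot 10^{-5}$
$V + p{\left(-10,47 \right)} = \frac{1}{39473} - 33 = - \frac{1302608}{39473}$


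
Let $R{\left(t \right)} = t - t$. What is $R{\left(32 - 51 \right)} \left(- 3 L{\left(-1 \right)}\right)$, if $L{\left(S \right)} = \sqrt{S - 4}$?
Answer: $0$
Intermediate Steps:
$L{\left(S \right)} = \sqrt{-4 + S}$
$R{\left(t \right)} = 0$
$R{\left(32 - 51 \right)} \left(- 3 L{\left(-1 \right)}\right) = 0 \left(- 3 \sqrt{-4 - 1}\right) = 0 \left(- 3 \sqrt{-5}\right) = 0 \left(- 3 i \sqrt{5}\right) = 0$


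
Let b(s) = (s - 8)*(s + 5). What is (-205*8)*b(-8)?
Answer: -78720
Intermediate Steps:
b(s) = (-8 + s)*(5 + s)
(-205*8)*b(-8) = (-205*8)*(-40 + (-8)**2 - 3*(-8)) = -1640*(-40 + 64 + 24) = -1640*48 = -78720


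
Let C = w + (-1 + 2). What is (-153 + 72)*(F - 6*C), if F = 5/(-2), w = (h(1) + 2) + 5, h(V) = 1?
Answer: 9153/2 ≈ 4576.5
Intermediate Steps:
w = 8 (w = (1 + 2) + 5 = 3 + 5 = 8)
F = -5/2 (F = 5*(-½) = -5/2 ≈ -2.5000)
C = 9 (C = 8 + (-1 + 2) = 8 + 1 = 9)
(-153 + 72)*(F - 6*C) = (-153 + 72)*(-5/2 - 6*9) = -81*(-5/2 - 54) = -81*(-113/2) = 9153/2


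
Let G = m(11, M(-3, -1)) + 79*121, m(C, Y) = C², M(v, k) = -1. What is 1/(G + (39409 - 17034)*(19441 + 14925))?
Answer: 1/768948930 ≈ 1.3005e-9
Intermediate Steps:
G = 9680 (G = 11² + 79*121 = 121 + 9559 = 9680)
1/(G + (39409 - 17034)*(19441 + 14925)) = 1/(9680 + (39409 - 17034)*(19441 + 14925)) = 1/(9680 + 22375*34366) = 1/(9680 + 768939250) = 1/768948930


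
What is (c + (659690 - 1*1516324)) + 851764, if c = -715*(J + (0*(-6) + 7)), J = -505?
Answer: 351200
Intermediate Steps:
c = 356070 (c = -715*(-505 + (0*(-6) + 7)) = -715*(-505 + (0 + 7)) = -715*(-505 + 7) = -715*(-498) = 356070)
(c + (659690 - 1*1516324)) + 851764 = (356070 + (659690 - 1*1516324)) + 851764 = (356070 + (659690 - 1516324)) + 851764 = (356070 - 856634) + 851764 = -500564 + 851764 = 351200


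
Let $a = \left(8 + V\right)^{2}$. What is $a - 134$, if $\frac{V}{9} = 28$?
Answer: $67466$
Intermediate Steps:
$V = 252$ ($V = 9 \cdot 28 = 252$)
$a = 67600$ ($a = \left(8 + 252\right)^{2} = 260^{2} = 67600$)
$a - 134 = 67600 - 134 = 67466$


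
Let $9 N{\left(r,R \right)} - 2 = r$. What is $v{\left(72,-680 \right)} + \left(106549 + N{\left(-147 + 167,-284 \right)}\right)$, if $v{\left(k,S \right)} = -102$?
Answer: $\frac{958045}{9} \approx 1.0645 \cdot 10^{5}$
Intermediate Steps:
$N{\left(r,R \right)} = \frac{2}{9} + \frac{r}{9}$
$v{\left(72,-680 \right)} + \left(106549 + N{\left(-147 + 167,-284 \right)}\right) = -102 + \left(106549 + \left(\frac{2}{9} + \frac{-147 + 167}{9}\right)\right) = -102 + \left(106549 + \left(\frac{2}{9} + \frac{1}{9} \cdot 20\right)\right) = -102 + \left(106549 + \left(\frac{2}{9} + \frac{20}{9}\right)\right) = -102 + \left(106549 + \frac{22}{9}\right) = -102 + \frac{958963}{9} = \frac{958045}{9}$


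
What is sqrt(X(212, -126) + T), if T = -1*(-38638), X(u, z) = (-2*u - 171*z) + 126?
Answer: 3*sqrt(6654) ≈ 244.72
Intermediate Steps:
X(u, z) = 126 - 171*z - 2*u (X(u, z) = (-171*z - 2*u) + 126 = 126 - 171*z - 2*u)
T = 38638
sqrt(X(212, -126) + T) = sqrt((126 - 171*(-126) - 2*212) + 38638) = sqrt((126 + 21546 - 424) + 38638) = sqrt(21248 + 38638) = sqrt(59886) = 3*sqrt(6654)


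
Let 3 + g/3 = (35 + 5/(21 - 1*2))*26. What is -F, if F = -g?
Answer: 52089/19 ≈ 2741.5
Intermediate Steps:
g = 52089/19 (g = -9 + 3*((35 + 5/(21 - 1*2))*26) = -9 + 3*((35 + 5/(21 - 2))*26) = -9 + 3*((35 + 5/19)*26) = -9 + 3*((670/19)*26) = -9 + 3*(17420/19) = -9 + 52260/19 = 52089/19 ≈ 2741.5)
F = -52089/19 (F = -1*52089/19 = -52089/19 ≈ -2741.5)
-F = -1*(-52089/19) = 52089/19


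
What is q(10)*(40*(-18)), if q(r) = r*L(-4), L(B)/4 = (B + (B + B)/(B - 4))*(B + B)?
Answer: -691200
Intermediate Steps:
L(B) = 8*B*(B + 2*B/(-4 + B)) (L(B) = 4*((B + (B + B)/(B - 4))*(B + B)) = 4*((B + (2*B)/(-4 + B))*(2*B)) = 4*((B + 2*B/(-4 + B))*(2*B)) = 4*(2*B*(B + 2*B/(-4 + B))) = 8*B*(B + 2*B/(-4 + B)))
q(r) = 96*r (q(r) = r*(8*(-4)**2*(-2 - 4)/(-4 - 4)) = r*(8*16*(-6)/(-8)) = r*(8*16*(-1/8)*(-6)) = r*96 = 96*r)
q(10)*(40*(-18)) = (96*10)*(40*(-18)) = 960*(-720) = -691200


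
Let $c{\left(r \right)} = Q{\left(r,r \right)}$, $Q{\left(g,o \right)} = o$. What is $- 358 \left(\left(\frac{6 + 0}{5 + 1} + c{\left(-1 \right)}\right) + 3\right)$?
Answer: $-1074$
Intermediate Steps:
$c{\left(r \right)} = r$
$- 358 \left(\left(\frac{6 + 0}{5 + 1} + c{\left(-1 \right)}\right) + 3\right) = - 358 \left(\left(\frac{6 + 0}{5 + 1} - 1\right) + 3\right) = - 358 \left(\left(\frac{6}{6} - 1\right) + 3\right) = - 358 \left(\left(6 \cdot \frac{1}{6} - 1\right) + 3\right) = - 358 \left(\left(1 - 1\right) + 3\right) = - 358 \left(0 + 3\right) = \left(-358\right) 3 = -1074$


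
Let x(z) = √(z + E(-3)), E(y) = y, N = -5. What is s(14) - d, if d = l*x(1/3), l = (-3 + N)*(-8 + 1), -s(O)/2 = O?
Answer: -28 - 112*I*√6/3 ≈ -28.0 - 91.448*I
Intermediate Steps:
s(O) = -2*O
l = 56 (l = (-3 - 5)*(-8 + 1) = -8*(-7) = 56)
x(z) = √(-3 + z) (x(z) = √(z - 3) = √(-3 + z))
d = 112*I*√6/3 (d = 56*√(-3 + 1/3) = 56*√(-3 + ⅓) = 56*√(-8/3) = 56*(2*I*√6/3) = 112*I*√6/3 ≈ 91.448*I)
s(14) - d = -2*14 - 112*I*√6/3 = -28 - 112*I*√6/3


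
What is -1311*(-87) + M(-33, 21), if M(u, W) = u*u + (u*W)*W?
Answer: 100593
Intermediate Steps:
M(u, W) = u² + u*W² (M(u, W) = u² + (W*u)*W = u² + u*W²)
-1311*(-87) + M(-33, 21) = -1311*(-87) - 33*(-33 + 21²) = 114057 - 33*(-33 + 441) = 114057 - 33*408 = 114057 - 13464 = 100593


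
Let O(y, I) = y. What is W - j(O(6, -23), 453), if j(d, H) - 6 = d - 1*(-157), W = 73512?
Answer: 73343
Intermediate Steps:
j(d, H) = 163 + d (j(d, H) = 6 + (d - 1*(-157)) = 6 + (d + 157) = 6 + (157 + d) = 163 + d)
W - j(O(6, -23), 453) = 73512 - (163 + 6) = 73512 - 1*169 = 73512 - 169 = 73343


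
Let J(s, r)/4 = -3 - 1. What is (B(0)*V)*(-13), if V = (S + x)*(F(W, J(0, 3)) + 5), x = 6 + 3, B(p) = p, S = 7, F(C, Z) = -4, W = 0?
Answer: 0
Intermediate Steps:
J(s, r) = -16 (J(s, r) = 4*(-3 - 1) = 4*(-4) = -16)
x = 9
V = 16 (V = (7 + 9)*(-4 + 5) = 16*1 = 16)
(B(0)*V)*(-13) = (0*16)*(-13) = 0*(-13) = 0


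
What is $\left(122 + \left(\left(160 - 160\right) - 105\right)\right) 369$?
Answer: $6273$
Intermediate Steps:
$\left(122 + \left(\left(160 - 160\right) - 105\right)\right) 369 = \left(122 + \left(0 - 105\right)\right) 369 = \left(122 - 105\right) 369 = 17 \cdot 369 = 6273$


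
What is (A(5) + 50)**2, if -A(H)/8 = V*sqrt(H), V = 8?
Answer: 22980 - 6400*sqrt(5) ≈ 8669.2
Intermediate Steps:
A(H) = -64*sqrt(H)
(A(5) + 50)**2 = (-64*sqrt(5) + 50)**2 = (50 - 64*sqrt(5))**2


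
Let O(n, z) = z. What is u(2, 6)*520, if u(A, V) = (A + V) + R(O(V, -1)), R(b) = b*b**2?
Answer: 3640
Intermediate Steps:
R(b) = b**3
u(A, V) = -1 + A + V (u(A, V) = (A + V) + (-1)**3 = (A + V) - 1 = -1 + A + V)
u(2, 6)*520 = (-1 + 2 + 6)*520 = 7*520 = 3640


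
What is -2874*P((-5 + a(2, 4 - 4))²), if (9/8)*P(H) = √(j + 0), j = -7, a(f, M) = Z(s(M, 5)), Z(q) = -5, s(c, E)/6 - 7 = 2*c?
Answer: -7664*I*√7/3 ≈ -6759.0*I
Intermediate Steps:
s(c, E) = 42 + 12*c (s(c, E) = 42 + 6*(2*c) = 42 + 12*c)
a(f, M) = -5
P(H) = 8*I*√7/9 (P(H) = 8*√(-7 + 0)/9 = 8*√(-7)/9 = 8*(I*√7)/9 = 8*I*√7/9)
-2874*P((-5 + a(2, 4 - 4))²) = -7664*I*√7/3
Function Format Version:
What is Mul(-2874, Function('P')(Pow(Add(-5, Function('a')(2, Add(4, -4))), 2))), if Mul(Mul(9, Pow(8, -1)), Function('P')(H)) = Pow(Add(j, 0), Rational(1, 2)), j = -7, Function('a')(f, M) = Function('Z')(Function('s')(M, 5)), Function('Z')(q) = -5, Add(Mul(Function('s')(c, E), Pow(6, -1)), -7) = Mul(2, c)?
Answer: Mul(Rational(-7664, 3), I, Pow(7, Rational(1, 2))) ≈ Mul(-6759.0, I)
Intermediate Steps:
Function('s')(c, E) = Add(42, Mul(12, c)) (Function('s')(c, E) = Add(42, Mul(6, Mul(2, c))) = Add(42, Mul(12, c)))
Function('a')(f, M) = -5
Function('P')(H) = Mul(Rational(8, 9), I, Pow(7, Rational(1, 2))) (Function('P')(H) = Mul(Rational(8, 9), Pow(Add(-7, 0), Rational(1, 2))) = Mul(Rational(8, 9), Pow(-7, Rational(1, 2))) = Mul(Rational(8, 9), Mul(I, Pow(7, Rational(1, 2)))) = Mul(Rational(8, 9), I, Pow(7, Rational(1, 2))))
Mul(-2874, Function('P')(Pow(Add(-5, Function('a')(2, Add(4, -4))), 2))) = Mul(-2874, Mul(Rational(8, 9), I, Pow(7, Rational(1, 2)))) = Mul(Rational(-7664, 3), I, Pow(7, Rational(1, 2)))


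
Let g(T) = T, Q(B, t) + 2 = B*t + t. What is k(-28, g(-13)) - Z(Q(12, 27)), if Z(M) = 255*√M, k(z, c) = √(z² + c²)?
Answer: √953 - 255*√349 ≈ -4732.9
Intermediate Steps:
Q(B, t) = -2 + t + B*t (Q(B, t) = -2 + (B*t + t) = -2 + (t + B*t) = -2 + t + B*t)
k(z, c) = √(c² + z²)
k(-28, g(-13)) - Z(Q(12, 27)) = √((-13)² + (-28)²) - 255*√(-2 + 27 + 12*27) = √(169 + 784) - 255*√(-2 + 27 + 324) = √953 - 255*√349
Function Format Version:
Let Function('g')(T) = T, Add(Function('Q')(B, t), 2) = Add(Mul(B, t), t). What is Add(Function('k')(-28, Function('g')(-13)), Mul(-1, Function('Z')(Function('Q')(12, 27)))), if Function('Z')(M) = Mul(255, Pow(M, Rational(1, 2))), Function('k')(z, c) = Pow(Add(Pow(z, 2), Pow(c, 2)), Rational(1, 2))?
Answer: Add(Pow(953, Rational(1, 2)), Mul(-255, Pow(349, Rational(1, 2)))) ≈ -4732.9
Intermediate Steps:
Function('Q')(B, t) = Add(-2, t, Mul(B, t)) (Function('Q')(B, t) = Add(-2, Add(Mul(B, t), t)) = Add(-2, Add(t, Mul(B, t))) = Add(-2, t, Mul(B, t)))
Function('k')(z, c) = Pow(Add(Pow(c, 2), Pow(z, 2)), Rational(1, 2))
Add(Function('k')(-28, Function('g')(-13)), Mul(-1, Function('Z')(Function('Q')(12, 27)))) = Add(Pow(Add(Pow(-13, 2), Pow(-28, 2)), Rational(1, 2)), Mul(-1, Mul(255, Pow(Add(-2, 27, Mul(12, 27)), Rational(1, 2))))) = Add(Pow(Add(169, 784), Rational(1, 2)), Mul(-1, Mul(255, Pow(Add(-2, 27, 324), Rational(1, 2))))) = Add(Pow(953, Rational(1, 2)), Mul(-1, Mul(255, Pow(349, Rational(1, 2))))) = Add(Pow(953, Rational(1, 2)), Mul(-255, Pow(349, Rational(1, 2))))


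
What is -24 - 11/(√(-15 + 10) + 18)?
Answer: (-24*√5 + 443*I)/(√5 - 18*I) ≈ -24.602 + 0.074762*I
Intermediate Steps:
-24 - 11/(√(-15 + 10) + 18) = -24 - 11/(√(-5) + 18) = -24 - 11/(I*√5 + 18) = -24 - 11/(18 + I*√5)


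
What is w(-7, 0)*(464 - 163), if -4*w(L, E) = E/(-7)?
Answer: 0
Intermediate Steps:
w(L, E) = E/28 (w(L, E) = -E/(4*(-7)) = -E*(-1)/(4*7) = -(-1)*E/28 = E/28)
w(-7, 0)*(464 - 163) = ((1/28)*0)*(464 - 163) = 0*301 = 0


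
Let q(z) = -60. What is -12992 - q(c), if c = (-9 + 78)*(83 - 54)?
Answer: -12932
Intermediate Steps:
c = 2001 (c = 69*29 = 2001)
-12992 - q(c) = -12992 - 1*(-60) = -12992 + 60 = -12932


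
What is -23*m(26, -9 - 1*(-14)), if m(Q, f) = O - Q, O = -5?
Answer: 713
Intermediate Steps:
m(Q, f) = -5 - Q
-23*m(26, -9 - 1*(-14)) = -23*(-5 - 1*26) = -23*(-5 - 26) = -23*(-31) = 713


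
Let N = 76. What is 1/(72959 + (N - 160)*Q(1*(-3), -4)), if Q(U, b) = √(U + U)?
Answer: 72959/5323058017 + 84*I*√6/5323058017 ≈ 1.3706e-5 + 3.8654e-8*I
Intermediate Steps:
Q(U, b) = √2*√U (Q(U, b) = √(2*U) = √2*√U)
1/(72959 + (N - 160)*Q(1*(-3), -4)) = 1/(72959 + (76 - 160)*(√2*√(1*(-3)))) = 1/(72959 - 84*√2*√(-3)) = 1/(72959 - 84*√2*I*√3) = 1/(72959 - 84*I*√6)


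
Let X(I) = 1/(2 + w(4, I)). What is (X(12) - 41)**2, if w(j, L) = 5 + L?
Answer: 605284/361 ≈ 1676.7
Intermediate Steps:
X(I) = 1/(7 + I) (X(I) = 1/(2 + (5 + I)) = 1/(7 + I))
(X(12) - 41)**2 = (1/(7 + 12) - 41)**2 = (1/19 - 41)**2 = (-778/19)**2 = 605284/361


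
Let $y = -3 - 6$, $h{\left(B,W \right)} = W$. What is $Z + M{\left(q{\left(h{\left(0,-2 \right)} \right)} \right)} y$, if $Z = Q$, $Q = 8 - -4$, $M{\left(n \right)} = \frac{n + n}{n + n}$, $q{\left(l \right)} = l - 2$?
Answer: $3$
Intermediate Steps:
$q{\left(l \right)} = -2 + l$
$M{\left(n \right)} = 1$ ($M{\left(n \right)} = \frac{2 n}{2 n} = 2 n \frac{1}{2 n} = 1$)
$y = -9$ ($y = -3 - 6 = -9$)
$Q = 12$ ($Q = 8 + 4 = 12$)
$Z = 12$
$Z + M{\left(q{\left(h{\left(0,-2 \right)} \right)} \right)} y = 12 + 1 \left(-9\right) = 12 - 9 = 3$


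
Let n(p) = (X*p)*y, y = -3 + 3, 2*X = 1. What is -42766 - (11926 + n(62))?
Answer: -54692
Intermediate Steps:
X = ½ (X = (½)*1 = ½ ≈ 0.50000)
y = 0
n(p) = 0 (n(p) = (p/2)*0 = 0)
-42766 - (11926 + n(62)) = -42766 - (11926 + 0) = -42766 - 1*11926 = -42766 - 11926 = -54692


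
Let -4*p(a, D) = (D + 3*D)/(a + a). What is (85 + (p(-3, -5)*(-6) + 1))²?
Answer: 8281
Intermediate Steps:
p(a, D) = -D/(2*a) (p(a, D) = -(D + 3*D)/(4*(a + a)) = -4*D/(4*(2*a)) = -4*D*1/(2*a)/4 = -D/(2*a))
(85 + (p(-3, -5)*(-6) + 1))² = (85 + (-½*(-5)/(-3)*(-6) + 1))² = (85 + (-½*(-5)*(-⅓)*(-6) + 1))² = (85 + (-⅚*(-6) + 1))² = (85 + (5 + 1))² = (85 + 6)² = 91² = 8281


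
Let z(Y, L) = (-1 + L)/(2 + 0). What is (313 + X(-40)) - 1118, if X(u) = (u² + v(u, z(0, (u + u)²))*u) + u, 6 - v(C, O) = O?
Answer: 128495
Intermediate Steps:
z(Y, L) = -½ + L/2 (z(Y, L) = (-1 + L)/2 = (-1 + L)*(½) = -½ + L/2)
v(C, O) = 6 - O
X(u) = u + u² + u*(13/2 - 2*u²) (X(u) = (u² + (6 - (-½ + (u + u)²/2))*u) + u = (u² + (6 - (-½ + (2*u)²/2))*u) + u = (u² + (6 - (-½ + (4*u²)/2))*u) + u = (u² + (6 - (-½ + 2*u²))*u) + u = (u² + (6 + (½ - 2*u²))*u) + u = (u² + (13/2 - 2*u²)*u) + u = (u² + u*(13/2 - 2*u²)) + u = u + u² + u*(13/2 - 2*u²))
(313 + X(-40)) - 1118 = (313 + (½)*(-40)*(15 - 4*(-40)² + 2*(-40))) - 1118 = (313 + (½)*(-40)*(15 - 4*1600 - 80)) - 1118 = (313 + (½)*(-40)*(15 - 6400 - 80)) - 1118 = (313 + (½)*(-40)*(-6465)) - 1118 = (313 + 129300) - 1118 = 129613 - 1118 = 128495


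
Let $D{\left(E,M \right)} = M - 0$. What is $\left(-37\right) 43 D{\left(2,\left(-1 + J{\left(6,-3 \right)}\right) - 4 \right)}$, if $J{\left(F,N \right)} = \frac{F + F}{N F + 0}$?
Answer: $\frac{27047}{3} \approx 9015.7$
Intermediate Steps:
$J{\left(F,N \right)} = \frac{2}{N}$ ($J{\left(F,N \right)} = \frac{2 F}{F N + 0} = \frac{2 F}{F N} = 2 F \frac{1}{F N} = \frac{2}{N}$)
$D{\left(E,M \right)} = M$ ($D{\left(E,M \right)} = M + 0 = M$)
$\left(-37\right) 43 D{\left(2,\left(-1 + J{\left(6,-3 \right)}\right) - 4 \right)} = \left(-37\right) 43 \left(\left(-1 + \frac{2}{-3}\right) - 4\right) = - 1591 \left(\left(-1 + 2 \left(- \frac{1}{3}\right)\right) - 4\right) = - 1591 \left(\left(-1 - \frac{2}{3}\right) - 4\right) = - 1591 \left(- \frac{5}{3} - 4\right) = \left(-1591\right) \left(- \frac{17}{3}\right) = \frac{27047}{3}$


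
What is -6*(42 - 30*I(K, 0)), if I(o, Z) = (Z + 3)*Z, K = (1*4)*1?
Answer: -252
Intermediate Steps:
K = 4 (K = 4*1 = 4)
I(o, Z) = Z*(3 + Z) (I(o, Z) = (3 + Z)*Z = Z*(3 + Z))
-6*(42 - 30*I(K, 0)) = -6*(42 - 0*(3 + 0)) = -6*(42 - 0*3) = -6*(42 - 30*0) = -6*(42 + 0) = -6*42 = -252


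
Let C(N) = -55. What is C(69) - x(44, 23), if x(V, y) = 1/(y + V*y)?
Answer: -56926/1035 ≈ -55.001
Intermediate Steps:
C(69) - x(44, 23) = -55 - 1/(23*(1 + 44)) = -55 - 1/(23*45) = -55 - 1*1/1035 = -55 - 1/1035 = -56926/1035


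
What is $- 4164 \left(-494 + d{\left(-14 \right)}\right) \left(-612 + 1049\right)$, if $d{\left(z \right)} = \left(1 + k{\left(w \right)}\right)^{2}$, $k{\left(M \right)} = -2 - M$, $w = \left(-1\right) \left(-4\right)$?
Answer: $853424292$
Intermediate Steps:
$w = 4$
$d{\left(z \right)} = 25$ ($d{\left(z \right)} = \left(1 - 6\right)^{2} = \left(-5\right)^{2} = 25$)
$- 4164 \left(-494 + d{\left(-14 \right)}\right) \left(-612 + 1049\right) = - 4164 \left(-494 + 25\right) \left(-612 + 1049\right) = - 4164 \left(\left(-469\right) 437\right) = \left(-4164\right) \left(-204953\right) = 853424292$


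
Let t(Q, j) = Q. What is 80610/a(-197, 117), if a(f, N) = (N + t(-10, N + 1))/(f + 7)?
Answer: -15315900/107 ≈ -1.4314e+5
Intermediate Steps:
a(f, N) = (-10 + N)/(7 + f) (a(f, N) = (N - 10)/(f + 7) = (-10 + N)/(7 + f))
80610/a(-197, 117) = 80610/(((-10 + 117)/(7 - 197))) = 80610/((107/(-190))) = 80610/((-1/190*107)) = 80610/(-107/190) = 80610*(-190/107) = -15315900/107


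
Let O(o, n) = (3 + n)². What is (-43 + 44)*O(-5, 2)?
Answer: 25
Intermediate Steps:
(-43 + 44)*O(-5, 2) = (-43 + 44)*(3 + 2)² = 1*5² = 1*25 = 25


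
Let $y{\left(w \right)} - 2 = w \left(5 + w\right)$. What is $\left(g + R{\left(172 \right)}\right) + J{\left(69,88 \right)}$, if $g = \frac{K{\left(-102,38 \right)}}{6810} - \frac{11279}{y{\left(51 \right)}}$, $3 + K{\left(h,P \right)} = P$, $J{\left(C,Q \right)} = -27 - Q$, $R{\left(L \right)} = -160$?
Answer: $- \frac{271451473}{973149} \approx -278.94$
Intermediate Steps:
$y{\left(w \right)} = 2 + w \left(5 + w\right)$
$K{\left(h,P \right)} = -3 + P$
$g = - \frac{3835498}{973149}$ ($g = \frac{-3 + 38}{6810} - \frac{11279}{2 + 51^{2} + 5 \cdot 51} = 35 \cdot \frac{1}{6810} - \frac{11279}{2 + 2601 + 255} = \frac{7}{1362} - \frac{11279}{2858} = - \frac{3835498}{973149} \approx -3.9413$)
$\left(g + R{\left(172 \right)}\right) + J{\left(69,88 \right)} = \left(- \frac{3835498}{973149} - 160\right) - 115 = - \frac{159539338}{973149} - 115 = - \frac{271451473}{973149}$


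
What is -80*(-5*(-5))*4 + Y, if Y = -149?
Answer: -8149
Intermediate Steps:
-80*(-5*(-5))*4 + Y = -80*(-5*(-5))*4 - 149 = -2000*4 - 149 = -80*100 - 149 = -8000 - 149 = -8149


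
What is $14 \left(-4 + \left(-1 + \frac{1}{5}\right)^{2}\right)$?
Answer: $- \frac{1176}{25} \approx -47.04$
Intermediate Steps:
$14 \left(-4 + \left(-1 + \frac{1}{5}\right)^{2}\right) = 14 \left(-4 + \left(- \frac{4}{5}\right)^{2}\right) = 14 \left(-4 + \frac{16}{25}\right) = 14 \left(- \frac{84}{25}\right) = - \frac{1176}{25}$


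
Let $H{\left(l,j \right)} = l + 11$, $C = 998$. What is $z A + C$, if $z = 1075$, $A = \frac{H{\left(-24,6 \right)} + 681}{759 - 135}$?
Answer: $\frac{335213}{156} \approx 2148.8$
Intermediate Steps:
$H{\left(l,j \right)} = 11 + l$
$A = \frac{167}{156}$ ($A = \frac{\left(11 - 24\right) + 681}{759 - 135} = \frac{-13 + 681}{624} = 668 \cdot \frac{1}{624} = \frac{167}{156} \approx 1.0705$)
$z A + C = 1075 \cdot \frac{167}{156} + 998 = \frac{179525}{156} + 998 = \frac{335213}{156}$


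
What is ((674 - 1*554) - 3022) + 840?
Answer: -2062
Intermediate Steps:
((674 - 1*554) - 3022) + 840 = ((674 - 554) - 3022) + 840 = (120 - 3022) + 840 = -2902 + 840 = -2062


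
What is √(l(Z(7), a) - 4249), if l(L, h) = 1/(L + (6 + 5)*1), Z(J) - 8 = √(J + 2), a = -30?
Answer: I*√2056494/22 ≈ 65.184*I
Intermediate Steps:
Z(J) = 8 + √(2 + J) (Z(J) = 8 + √(J + 2) = 8 + √(2 + J))
l(L, h) = 1/(11 + L) (l(L, h) = 1/(L + 11*1) = 1/(L + 11) = 1/(11 + L))
√(l(Z(7), a) - 4249) = √(1/(11 + (8 + √(2 + 7))) - 4249) = √(1/(11 + (8 + √9)) - 4249) = √(1/(11 + (8 + 3)) - 4249) = √(1/(11 + 11) - 4249) = √(1/22 - 4249) = √(-93477/22) = I*√2056494/22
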